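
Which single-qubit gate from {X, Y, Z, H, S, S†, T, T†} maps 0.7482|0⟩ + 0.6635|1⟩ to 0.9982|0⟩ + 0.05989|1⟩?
H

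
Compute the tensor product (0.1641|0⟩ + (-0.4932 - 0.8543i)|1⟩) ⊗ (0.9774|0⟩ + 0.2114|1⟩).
0.1604|00⟩ + 0.03469|01⟩ + (-0.4821 - 0.835i)|10⟩ + (-0.1043 - 0.1806i)|11⟩

amp(|b₁b₂…⟩) = product of the factor amplitudes for bits b₁, b₂, …; only kets whose every factor amplitude is nonzero survive.
|00⟩: (0.1641)(0.9774) = 0.1604
|01⟩: (0.1641)(0.2114) = 0.03469
|10⟩: (-0.4932 - 0.8543i)(0.9774) = (-0.4821 - 0.835i)
|11⟩: (-0.4932 - 0.8543i)(0.2114) = (-0.1043 - 0.1806i)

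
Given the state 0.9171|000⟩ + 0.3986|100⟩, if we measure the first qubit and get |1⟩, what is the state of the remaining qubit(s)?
|00⟩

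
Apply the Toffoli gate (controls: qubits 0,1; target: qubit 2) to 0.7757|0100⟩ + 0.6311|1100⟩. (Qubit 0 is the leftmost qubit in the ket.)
0.7757|0100⟩ + 0.6311|1110⟩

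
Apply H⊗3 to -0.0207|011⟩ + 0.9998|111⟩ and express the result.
0.3462|000⟩ - 0.3462|001⟩ - 0.3462|010⟩ + 0.3462|011⟩ - 0.3608|100⟩ + 0.3608|101⟩ + 0.3608|110⟩ - 0.3608|111⟩

H⊗3 gives amp(|y⟩) = (1/2√2) Σ_x (−1)^(x·y) amp(|x⟩), where x·y is the number of positions in which both x and y have a 1.
|000⟩: (-0.0207 + 0.9998)/(2√2) = 0.3462
|001⟩: (0.0207 - 0.9998)/(2√2) = -0.3462
|010⟩: (0.0207 - 0.9998)/(2√2) = -0.3462
|011⟩: (-0.0207 + 0.9998)/(2√2) = 0.3462
|100⟩: (-0.0207 - 0.9998)/(2√2) = -0.3608
|101⟩: (0.0207 + 0.9998)/(2√2) = 0.3608
|110⟩: (0.0207 + 0.9998)/(2√2) = 0.3608
|111⟩: (-0.0207 - 0.9998)/(2√2) = -0.3608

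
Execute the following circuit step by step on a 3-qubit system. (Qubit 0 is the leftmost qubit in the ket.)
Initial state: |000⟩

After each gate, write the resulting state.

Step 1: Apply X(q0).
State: |100⟩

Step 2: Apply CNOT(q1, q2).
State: |100⟩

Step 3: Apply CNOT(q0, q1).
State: |110⟩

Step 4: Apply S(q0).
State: i|110⟩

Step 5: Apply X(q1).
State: i|100⟩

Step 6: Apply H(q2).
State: (1/√2)i|100⟩ + (1/√2)i|101⟩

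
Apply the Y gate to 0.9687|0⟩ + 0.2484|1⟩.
-0.2484i|0⟩ + 0.9687i|1⟩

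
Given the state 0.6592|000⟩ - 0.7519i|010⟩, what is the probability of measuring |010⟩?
0.5654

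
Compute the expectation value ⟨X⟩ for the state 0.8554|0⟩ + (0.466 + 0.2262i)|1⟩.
0.7972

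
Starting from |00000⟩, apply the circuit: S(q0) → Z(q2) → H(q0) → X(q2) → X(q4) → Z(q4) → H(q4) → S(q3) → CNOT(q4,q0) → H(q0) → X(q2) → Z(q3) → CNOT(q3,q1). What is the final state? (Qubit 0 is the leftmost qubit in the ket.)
-1/√2|00000⟩ + 1/√2|00001⟩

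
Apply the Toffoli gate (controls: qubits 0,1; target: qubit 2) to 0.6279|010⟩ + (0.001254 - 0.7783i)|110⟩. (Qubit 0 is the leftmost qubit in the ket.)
0.6279|010⟩ + (0.001254 - 0.7783i)|111⟩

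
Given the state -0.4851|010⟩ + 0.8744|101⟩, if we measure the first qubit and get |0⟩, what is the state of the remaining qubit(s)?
-|10⟩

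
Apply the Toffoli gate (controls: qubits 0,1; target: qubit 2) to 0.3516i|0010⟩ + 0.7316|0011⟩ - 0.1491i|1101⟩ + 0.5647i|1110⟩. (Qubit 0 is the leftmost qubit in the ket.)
0.3516i|0010⟩ + 0.7316|0011⟩ + 0.5647i|1100⟩ - 0.1491i|1111⟩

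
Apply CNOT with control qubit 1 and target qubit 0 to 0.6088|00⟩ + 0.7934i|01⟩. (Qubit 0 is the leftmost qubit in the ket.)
0.6088|00⟩ + 0.7934i|11⟩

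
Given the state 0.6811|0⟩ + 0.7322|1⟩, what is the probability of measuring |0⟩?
0.4639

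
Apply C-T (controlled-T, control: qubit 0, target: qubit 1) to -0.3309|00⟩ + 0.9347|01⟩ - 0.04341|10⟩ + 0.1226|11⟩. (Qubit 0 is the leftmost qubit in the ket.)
-0.3309|00⟩ + 0.9347|01⟩ - 0.04341|10⟩ + (0.08669 + 0.08669i)|11⟩

C-T leaves the control-|0⟩ kets |00⟩, |01⟩ unchanged and applies T to qubit 1 on the control-|1⟩ pair (|10⟩, |11⟩).
T = [[1, 0], [0, (1/√2 + (1/√2)i)]].
With a = amp(|10⟩) = -0.04341 and b = amp(|11⟩) = 0.1226:
new amp(|10⟩) = (1)·a = -0.04341
new amp(|11⟩) = (1/√2 + (1/√2)i)·b = (0.08669 + 0.08669i)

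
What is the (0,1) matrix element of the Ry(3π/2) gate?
-1/√2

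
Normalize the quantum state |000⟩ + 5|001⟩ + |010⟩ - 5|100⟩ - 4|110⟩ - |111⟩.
0.1204|000⟩ + 0.6019|001⟩ + 0.1204|010⟩ - 0.6019|100⟩ - 0.4815|110⟩ - 0.1204|111⟩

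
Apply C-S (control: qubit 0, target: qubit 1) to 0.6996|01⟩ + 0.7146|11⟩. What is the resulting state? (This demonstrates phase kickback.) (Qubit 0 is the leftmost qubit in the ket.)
0.6996|01⟩ + 0.7146i|11⟩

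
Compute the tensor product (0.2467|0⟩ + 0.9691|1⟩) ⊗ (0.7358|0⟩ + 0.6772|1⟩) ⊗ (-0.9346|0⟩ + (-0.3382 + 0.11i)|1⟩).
-0.1697|000⟩ + (-0.06139 + 0.01997i)|001⟩ - 0.1561|010⟩ + (-0.0565 + 0.01838i)|011⟩ - 0.6664|100⟩ + (-0.2412 + 0.07844i)|101⟩ - 0.6134|110⟩ + (-0.222 + 0.07219i)|111⟩

amp(|b₁b₂…⟩) = product of the factor amplitudes for bits b₁, b₂, …; only kets whose every factor amplitude is nonzero survive.
|000⟩: (0.2467)(0.7358)(-0.9346) = -0.1697
|001⟩: (0.2467)(0.7358)(-0.3382 + 0.11i) = (-0.06139 + 0.01997i)
|010⟩: (0.2467)(0.6772)(-0.9346) = -0.1561
|011⟩: (0.2467)(0.6772)(-0.3382 + 0.11i) = (-0.0565 + 0.01838i)
|100⟩: (0.9691)(0.7358)(-0.9346) = -0.6664
|101⟩: (0.9691)(0.7358)(-0.3382 + 0.11i) = (-0.2412 + 0.07844i)
|110⟩: (0.9691)(0.6772)(-0.9346) = -0.6134
|111⟩: (0.9691)(0.6772)(-0.3382 + 0.11i) = (-0.222 + 0.07219i)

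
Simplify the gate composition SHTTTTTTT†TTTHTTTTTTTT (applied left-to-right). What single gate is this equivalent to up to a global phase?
S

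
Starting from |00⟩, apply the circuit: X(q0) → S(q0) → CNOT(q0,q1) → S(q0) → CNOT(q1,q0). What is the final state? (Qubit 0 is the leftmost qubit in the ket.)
-|01⟩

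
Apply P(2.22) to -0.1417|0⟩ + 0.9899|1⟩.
-0.1417|0⟩ + (-0.5984 + 0.7885i)|1⟩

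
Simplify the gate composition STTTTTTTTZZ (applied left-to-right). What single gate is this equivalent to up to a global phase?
S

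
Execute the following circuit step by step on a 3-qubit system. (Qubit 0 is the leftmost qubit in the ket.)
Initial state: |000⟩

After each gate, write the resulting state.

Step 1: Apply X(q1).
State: |010⟩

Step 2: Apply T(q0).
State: |010⟩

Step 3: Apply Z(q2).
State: |010⟩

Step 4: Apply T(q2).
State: |010⟩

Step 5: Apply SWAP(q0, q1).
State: |100⟩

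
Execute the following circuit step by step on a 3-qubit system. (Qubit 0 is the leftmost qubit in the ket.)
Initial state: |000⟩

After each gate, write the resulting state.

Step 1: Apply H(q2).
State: 1/√2|000⟩ + 1/√2|001⟩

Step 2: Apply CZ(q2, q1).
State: 1/√2|000⟩ + 1/√2|001⟩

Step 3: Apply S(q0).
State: 1/√2|000⟩ + 1/√2|001⟩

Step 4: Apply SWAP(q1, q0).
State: 1/√2|000⟩ + 1/√2|001⟩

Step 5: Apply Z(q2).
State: 1/√2|000⟩ - 1/√2|001⟩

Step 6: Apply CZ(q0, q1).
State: 1/√2|000⟩ - 1/√2|001⟩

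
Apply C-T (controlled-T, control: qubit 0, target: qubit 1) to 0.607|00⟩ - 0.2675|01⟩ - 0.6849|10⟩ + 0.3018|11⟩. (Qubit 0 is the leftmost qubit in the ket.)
0.607|00⟩ - 0.2675|01⟩ - 0.6849|10⟩ + (0.2134 + 0.2134i)|11⟩

C-T leaves the control-|0⟩ kets |00⟩, |01⟩ unchanged and applies T to qubit 1 on the control-|1⟩ pair (|10⟩, |11⟩).
T = [[1, 0], [0, (1/√2 + (1/√2)i)]].
With a = amp(|10⟩) = -0.6849 and b = amp(|11⟩) = 0.3018:
new amp(|10⟩) = (1)·a = -0.6849
new amp(|11⟩) = (1/√2 + (1/√2)i)·b = (0.2134 + 0.2134i)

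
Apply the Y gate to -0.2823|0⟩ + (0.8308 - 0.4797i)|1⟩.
(-0.4797 - 0.8308i)|0⟩ - 0.2823i|1⟩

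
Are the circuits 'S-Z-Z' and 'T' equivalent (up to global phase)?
No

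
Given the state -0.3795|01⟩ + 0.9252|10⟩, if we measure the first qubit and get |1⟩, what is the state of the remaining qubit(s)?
|0⟩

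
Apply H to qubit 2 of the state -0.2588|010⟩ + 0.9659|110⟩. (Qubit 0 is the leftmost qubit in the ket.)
-0.183|010⟩ - 0.183|011⟩ + 0.683|110⟩ + 0.683|111⟩

H on qubit 2 mixes each pair of kets that differ only in qubit 2: amplitudes (a, b) of (|…0…⟩, |…1…⟩) become ((a + b)/√2, (a − b)/√2). Kets absent from the input have amplitude 0.
(|010⟩, |011⟩): (a, b) = (-0.2588, 0) → (-0.183, -0.183)
(|110⟩, |111⟩): (a, b) = (0.9659, 0) → (0.683, 0.683)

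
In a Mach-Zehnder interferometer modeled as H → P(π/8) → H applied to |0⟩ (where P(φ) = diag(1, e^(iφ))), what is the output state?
(0.9619 + 0.1913i)|0⟩ + (0.03806 - 0.1913i)|1⟩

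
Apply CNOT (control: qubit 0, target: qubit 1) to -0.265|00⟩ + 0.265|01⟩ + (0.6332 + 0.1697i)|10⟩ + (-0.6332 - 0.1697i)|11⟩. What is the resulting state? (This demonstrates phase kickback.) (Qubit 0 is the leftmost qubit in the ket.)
-0.265|00⟩ + 0.265|01⟩ + (-0.6332 - 0.1697i)|10⟩ + (0.6332 + 0.1697i)|11⟩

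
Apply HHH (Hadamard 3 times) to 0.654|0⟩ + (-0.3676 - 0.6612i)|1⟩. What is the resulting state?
(0.2025 - 0.4675i)|0⟩ + (0.7224 + 0.4675i)|1⟩

H² = I, so H^3 = H: a single Hadamard. With (a, b) = (0.654, (-0.3676 - 0.6612i)), H gives ((a + b)/√2, (a − b)/√2) = ((0.2025 - 0.4675i), (0.7224 + 0.4675i)).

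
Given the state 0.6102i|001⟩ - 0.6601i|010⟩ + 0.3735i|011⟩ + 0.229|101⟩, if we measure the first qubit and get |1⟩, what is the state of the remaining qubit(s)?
|01⟩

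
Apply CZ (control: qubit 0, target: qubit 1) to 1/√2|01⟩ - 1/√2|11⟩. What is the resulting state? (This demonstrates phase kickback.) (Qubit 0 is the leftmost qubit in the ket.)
1/√2|01⟩ + 1/√2|11⟩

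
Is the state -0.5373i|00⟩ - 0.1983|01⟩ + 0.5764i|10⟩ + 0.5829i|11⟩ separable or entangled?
Entangled

Writing the state as a|00⟩ + b|01⟩ + c|10⟩ + d|11⟩, it is a product state iff ad − bc = 0.
Here (a, b, c, d) = (-0.5373i, -0.1983, 0.5764i, 0.5829i): ad − bc = (-0.5373i)(0.5829i) − (-0.1983)(0.5764i) = (0.3132 + 0.1143i) ≠ 0, so the state is entangled.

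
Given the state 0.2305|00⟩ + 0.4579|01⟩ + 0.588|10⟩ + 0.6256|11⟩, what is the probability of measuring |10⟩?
0.3457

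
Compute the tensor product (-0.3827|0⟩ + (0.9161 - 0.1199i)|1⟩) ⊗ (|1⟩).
-0.3827|01⟩ + (0.9161 - 0.1199i)|11⟩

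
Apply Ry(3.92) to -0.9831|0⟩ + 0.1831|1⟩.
0.2036|0⟩ - 0.9791|1⟩

Ry(3.92) = [[cos(θ/2), −sin(θ/2)], [sin(θ/2), cos(θ/2)]]; θ = 3.92, cos(θ/2) ≈ -0.379452, sin(θ/2) ≈ 0.925212.
With a = amp(|0⟩) = -0.9831 and b = amp(|1⟩) = 0.1831:
new amp(|0⟩) = (-0.379452)·a + (-0.925212)·b = 0.2036
new amp(|1⟩) = (0.925212)·a + (-0.379452)·b = -0.9791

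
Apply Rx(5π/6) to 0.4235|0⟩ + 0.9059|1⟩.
(0.1096 - 0.875i)|0⟩ + (0.2345 - 0.4091i)|1⟩

Rx(5π/6) = [[cos(θ/2), −i·sin(θ/2)], [−i·sin(θ/2), cos(θ/2)]]; θ = 5π/6, cos(θ/2) ≈ 0.258819, sin(θ/2) ≈ 0.965926.
With a = amp(|0⟩) = 0.4235 and b = amp(|1⟩) = 0.9059:
new amp(|0⟩) = (0.258819)·a + (-0.965926i)·b = (0.1096 - 0.875i)
new amp(|1⟩) = (-0.965926i)·a + (0.258819)·b = (0.2345 - 0.4091i)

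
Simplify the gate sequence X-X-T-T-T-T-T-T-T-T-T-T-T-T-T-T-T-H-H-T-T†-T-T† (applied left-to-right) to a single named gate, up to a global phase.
T†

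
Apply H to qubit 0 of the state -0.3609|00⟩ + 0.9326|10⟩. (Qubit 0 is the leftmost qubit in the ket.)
0.4043|00⟩ - 0.9146|10⟩

H on qubit 0 mixes each pair of kets that differ only in qubit 0: amplitudes (a, b) of (|…0…⟩, |…1…⟩) become ((a + b)/√2, (a − b)/√2). Kets absent from the input have amplitude 0.
(|00⟩, |10⟩): (a, b) = (-0.3609, 0.9326) → (0.4043, -0.9146)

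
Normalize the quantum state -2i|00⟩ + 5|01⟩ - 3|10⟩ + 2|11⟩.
-0.3086i|00⟩ + 0.7715|01⟩ - 0.4629|10⟩ + 0.3086|11⟩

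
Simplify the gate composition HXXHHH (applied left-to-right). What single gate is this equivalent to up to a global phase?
I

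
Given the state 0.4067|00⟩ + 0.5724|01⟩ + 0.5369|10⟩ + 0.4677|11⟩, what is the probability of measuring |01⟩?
0.3276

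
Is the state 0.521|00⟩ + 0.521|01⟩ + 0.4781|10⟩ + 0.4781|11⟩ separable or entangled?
Separable

Writing the state as a|00⟩ + b|01⟩ + c|10⟩ + d|11⟩, it is a product state iff ad − bc = 0.
Here (a, b, c, d) = (0.521, 0.521, 0.4781, 0.4781): ad − bc = (0.521)(0.4781) − (0.521)(0.4781) = 0, so the state is separable.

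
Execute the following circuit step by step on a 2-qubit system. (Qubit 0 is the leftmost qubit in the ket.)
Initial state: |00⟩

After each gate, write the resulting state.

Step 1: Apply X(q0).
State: |10⟩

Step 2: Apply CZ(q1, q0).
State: |10⟩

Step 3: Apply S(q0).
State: i|10⟩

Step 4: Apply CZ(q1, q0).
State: i|10⟩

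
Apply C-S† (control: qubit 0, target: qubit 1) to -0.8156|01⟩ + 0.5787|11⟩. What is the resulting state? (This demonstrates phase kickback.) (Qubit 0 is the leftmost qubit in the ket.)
-0.8156|01⟩ - 0.5787i|11⟩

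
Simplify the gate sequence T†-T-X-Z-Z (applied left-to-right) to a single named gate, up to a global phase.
X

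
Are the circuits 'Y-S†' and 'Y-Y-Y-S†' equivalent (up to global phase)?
Yes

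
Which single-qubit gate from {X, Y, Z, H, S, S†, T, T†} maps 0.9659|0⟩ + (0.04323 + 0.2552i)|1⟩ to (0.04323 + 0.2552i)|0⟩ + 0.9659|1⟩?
X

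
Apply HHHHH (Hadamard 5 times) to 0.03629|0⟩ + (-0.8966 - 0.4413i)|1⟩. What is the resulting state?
(-0.6083 - 0.312i)|0⟩ + (0.6597 + 0.312i)|1⟩

H² = I, so H^5 = H: a single Hadamard. With (a, b) = (0.03629, (-0.8966 - 0.4413i)), H gives ((a + b)/√2, (a − b)/√2) = ((-0.6083 - 0.312i), (0.6597 + 0.312i)).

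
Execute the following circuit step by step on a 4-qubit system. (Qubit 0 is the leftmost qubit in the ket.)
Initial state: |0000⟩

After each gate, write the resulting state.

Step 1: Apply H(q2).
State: 1/√2|0000⟩ + 1/√2|0010⟩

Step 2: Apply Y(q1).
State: (1/√2)i|0100⟩ + (1/√2)i|0110⟩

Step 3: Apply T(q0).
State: (1/√2)i|0100⟩ + (1/√2)i|0110⟩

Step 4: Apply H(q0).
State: (1/2)i|0100⟩ + (1/2)i|0110⟩ + (1/2)i|1100⟩ + (1/2)i|1110⟩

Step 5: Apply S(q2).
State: (1/2)i|0100⟩ - 1/2|0110⟩ + (1/2)i|1100⟩ - 1/2|1110⟩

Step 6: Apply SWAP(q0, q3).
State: (1/2)i|0100⟩ + (1/2)i|0101⟩ - 1/2|0110⟩ - 1/2|0111⟩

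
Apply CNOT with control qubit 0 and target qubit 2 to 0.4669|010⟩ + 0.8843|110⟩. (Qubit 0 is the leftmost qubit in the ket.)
0.4669|010⟩ + 0.8843|111⟩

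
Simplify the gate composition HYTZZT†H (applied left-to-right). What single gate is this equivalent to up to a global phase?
Y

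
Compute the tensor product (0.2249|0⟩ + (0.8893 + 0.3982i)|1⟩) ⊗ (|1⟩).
0.2249|01⟩ + (0.8893 + 0.3982i)|11⟩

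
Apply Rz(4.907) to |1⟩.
(-0.7725 + 0.6351i)|1⟩

Rz(4.907) = [[e^(−iθ/2), 0], [0, e^(iθ/2)]] with e^(±iθ/2) = cos(θ/2) ± i·sin(θ/2); θ = 4.907, cos(θ/2) ≈ -0.772459, sin(θ/2) ≈ 0.635065.
With a = amp(|0⟩) = 0 and b = amp(|1⟩) = 1:
new amp(|0⟩) = (-0.772459 - 0.635065i)·a = 0
new amp(|1⟩) = (-0.772459 + 0.635065i)·b = (-0.7725 + 0.6351i)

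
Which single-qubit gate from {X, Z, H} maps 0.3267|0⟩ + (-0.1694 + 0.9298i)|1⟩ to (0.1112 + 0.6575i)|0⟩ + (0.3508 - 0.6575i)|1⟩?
H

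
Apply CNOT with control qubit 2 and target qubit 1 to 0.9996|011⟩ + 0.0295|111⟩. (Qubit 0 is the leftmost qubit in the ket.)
0.9996|001⟩ + 0.0295|101⟩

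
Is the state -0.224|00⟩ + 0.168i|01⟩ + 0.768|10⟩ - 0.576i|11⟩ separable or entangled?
Separable

Writing the state as a|00⟩ + b|01⟩ + c|10⟩ + d|11⟩, it is a product state iff ad − bc = 0.
Here (a, b, c, d) = (-0.224, 0.168i, 0.768, -0.576i): ad − bc = (-0.224)(-0.576i) − (0.168i)(0.768) = 0, so the state is separable.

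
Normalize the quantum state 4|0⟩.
|0⟩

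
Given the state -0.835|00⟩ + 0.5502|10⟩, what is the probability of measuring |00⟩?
0.6972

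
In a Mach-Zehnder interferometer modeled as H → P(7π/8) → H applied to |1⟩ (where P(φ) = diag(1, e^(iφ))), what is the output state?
(0.9619 - 0.1913i)|0⟩ + (0.03806 + 0.1913i)|1⟩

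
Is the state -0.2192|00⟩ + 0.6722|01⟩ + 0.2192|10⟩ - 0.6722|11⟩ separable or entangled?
Separable

Writing the state as a|00⟩ + b|01⟩ + c|10⟩ + d|11⟩, it is a product state iff ad − bc = 0.
Here (a, b, c, d) = (-0.2192, 0.6722, 0.2192, -0.6722): ad − bc = (-0.2192)(-0.6722) − (0.6722)(0.2192) = 0, so the state is separable.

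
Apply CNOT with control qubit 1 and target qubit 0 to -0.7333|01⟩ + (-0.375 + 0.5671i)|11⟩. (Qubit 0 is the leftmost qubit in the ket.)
(-0.375 + 0.5671i)|01⟩ - 0.7333|11⟩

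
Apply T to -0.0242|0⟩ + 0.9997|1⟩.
-0.0242|0⟩ + (0.7069 + 0.7069i)|1⟩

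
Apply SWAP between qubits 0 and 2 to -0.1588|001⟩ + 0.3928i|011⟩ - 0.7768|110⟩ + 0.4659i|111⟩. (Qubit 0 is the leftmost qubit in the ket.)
-0.7768|011⟩ - 0.1588|100⟩ + 0.3928i|110⟩ + 0.4659i|111⟩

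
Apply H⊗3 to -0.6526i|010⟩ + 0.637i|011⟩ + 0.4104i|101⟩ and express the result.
0.1396i|000⟩ - 0.601i|001⟩ + 0.1506i|010⟩ + 0.3108i|011⟩ - 0.1506i|100⟩ - 0.3108i|101⟩ - 0.1396i|110⟩ + 0.601i|111⟩

H⊗3 gives amp(|y⟩) = (1/2√2) Σ_x (−1)^(x·y) amp(|x⟩), where x·y is the number of positions in which both x and y have a 1.
|000⟩: (-0.6526i + 0.637i + 0.4104i)/(2√2) = 0.1396i
|001⟩: (-0.6526i - 0.637i - 0.4104i)/(2√2) = -0.601i
|010⟩: (0.6526i - 0.637i + 0.4104i)/(2√2) = 0.1506i
|011⟩: (0.6526i + 0.637i - 0.4104i)/(2√2) = 0.3108i
|100⟩: (-0.6526i + 0.637i - 0.4104i)/(2√2) = -0.1506i
|101⟩: (-0.6526i - 0.637i + 0.4104i)/(2√2) = -0.3108i
|110⟩: (0.6526i - 0.637i - 0.4104i)/(2√2) = -0.1396i
|111⟩: (0.6526i + 0.637i + 0.4104i)/(2√2) = 0.601i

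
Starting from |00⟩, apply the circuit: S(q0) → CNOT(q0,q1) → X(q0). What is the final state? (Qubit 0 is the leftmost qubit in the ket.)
|10⟩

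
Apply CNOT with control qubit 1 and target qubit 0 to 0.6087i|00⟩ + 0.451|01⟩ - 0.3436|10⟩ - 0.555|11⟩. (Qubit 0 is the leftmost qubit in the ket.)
0.6087i|00⟩ - 0.555|01⟩ - 0.3436|10⟩ + 0.451|11⟩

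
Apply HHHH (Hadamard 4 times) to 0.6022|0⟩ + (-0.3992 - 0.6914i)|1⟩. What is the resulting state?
0.6022|0⟩ + (-0.3992 - 0.6914i)|1⟩

H² = I, so an even number of Hadamards cancels: H^4 = I and the state is unchanged.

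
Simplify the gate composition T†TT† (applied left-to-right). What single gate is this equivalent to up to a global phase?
T†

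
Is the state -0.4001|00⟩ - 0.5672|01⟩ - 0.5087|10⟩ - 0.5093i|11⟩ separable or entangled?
Entangled

Writing the state as a|00⟩ + b|01⟩ + c|10⟩ + d|11⟩, it is a product state iff ad − bc = 0.
Here (a, b, c, d) = (-0.4001, -0.5672, -0.5087, -0.5093i): ad − bc = (-0.4001)(-0.5093i) − (-0.5672)(-0.5087) = (-0.2885 + 0.2038i) ≠ 0, so the state is entangled.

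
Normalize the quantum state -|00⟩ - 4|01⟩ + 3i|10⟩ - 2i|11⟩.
-0.1826|00⟩ - 0.7303|01⟩ + 0.5477i|10⟩ - 0.3651i|11⟩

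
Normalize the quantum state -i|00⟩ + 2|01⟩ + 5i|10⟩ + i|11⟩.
-0.1796i|00⟩ + 0.3592|01⟩ + 0.898i|10⟩ + 0.1796i|11⟩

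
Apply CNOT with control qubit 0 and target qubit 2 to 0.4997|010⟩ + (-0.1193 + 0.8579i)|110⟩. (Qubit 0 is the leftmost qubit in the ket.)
0.4997|010⟩ + (-0.1193 + 0.8579i)|111⟩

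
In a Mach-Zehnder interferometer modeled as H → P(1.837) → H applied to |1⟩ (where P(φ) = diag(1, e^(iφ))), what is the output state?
(0.6315 - 0.4824i)|0⟩ + (0.3685 + 0.4824i)|1⟩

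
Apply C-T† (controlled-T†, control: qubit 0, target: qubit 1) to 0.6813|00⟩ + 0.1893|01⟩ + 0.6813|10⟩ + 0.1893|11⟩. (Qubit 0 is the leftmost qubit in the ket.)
0.6813|00⟩ + 0.1893|01⟩ + 0.6813|10⟩ + (0.1339 - 0.1339i)|11⟩

C-T† leaves the control-|0⟩ kets |00⟩, |01⟩ unchanged and applies T† to qubit 1 on the control-|1⟩ pair (|10⟩, |11⟩).
T† = [[1, 0], [0, (1/√2 - (1/√2)i)]].
With a = amp(|10⟩) = 0.6813 and b = amp(|11⟩) = 0.1893:
new amp(|10⟩) = (1)·a = 0.6813
new amp(|11⟩) = (1/√2 - (1/√2)i)·b = (0.1339 - 0.1339i)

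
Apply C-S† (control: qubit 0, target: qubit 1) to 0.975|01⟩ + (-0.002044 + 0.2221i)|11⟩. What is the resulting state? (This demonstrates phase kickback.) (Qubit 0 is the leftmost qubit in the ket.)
0.975|01⟩ + (0.2221 + 0.002044i)|11⟩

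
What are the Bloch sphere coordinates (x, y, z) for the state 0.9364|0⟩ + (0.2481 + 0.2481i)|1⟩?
(0.4646, 0.4646, 0.7537)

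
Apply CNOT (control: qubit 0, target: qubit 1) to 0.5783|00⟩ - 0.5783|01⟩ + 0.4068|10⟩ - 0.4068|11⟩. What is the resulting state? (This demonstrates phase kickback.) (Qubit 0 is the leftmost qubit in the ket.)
0.5783|00⟩ - 0.5783|01⟩ - 0.4068|10⟩ + 0.4068|11⟩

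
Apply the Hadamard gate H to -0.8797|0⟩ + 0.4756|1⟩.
-0.2857|0⟩ - 0.9583|1⟩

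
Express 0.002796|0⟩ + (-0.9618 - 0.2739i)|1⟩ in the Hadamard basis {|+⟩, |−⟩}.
(-0.6781 - 0.1937i)|+⟩ + (0.6821 + 0.1937i)|−⟩

With |ψ⟩ = α|0⟩ + β|1⟩, the Hadamard-basis coefficients are ⟨+|ψ⟩ = (α + β)/√2 and ⟨−|ψ⟩ = (α − β)/√2.
Here α = 0.002796, β = (-0.9618 - 0.2739i): (α + β)/√2 = (-0.6781 - 0.1937i), (α − β)/√2 = (0.6821 + 0.1937i).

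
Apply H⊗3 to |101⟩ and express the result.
1/√8|000⟩ - 1/√8|001⟩ + 1/√8|010⟩ - 1/√8|011⟩ - 1/√8|100⟩ + 1/√8|101⟩ - 1/√8|110⟩ + 1/√8|111⟩

H⊗3 gives amp(|y⟩) = (1/2√2) Σ_x (−1)^(x·y) amp(|x⟩), where x·y is the number of positions in which both x and y have a 1.
|000⟩: (1)/(2√2) = 1/√8
|001⟩: (-1)/(2√2) = -1/√8
|010⟩: (1)/(2√2) = 1/√8
|011⟩: (-1)/(2√2) = -1/√8
|100⟩: (-1)/(2√2) = -1/√8
|101⟩: (1)/(2√2) = 1/√8
|110⟩: (-1)/(2√2) = -1/√8
|111⟩: (1)/(2√2) = 1/√8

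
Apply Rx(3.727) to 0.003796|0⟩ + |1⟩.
(-0.001095 - 0.9575i)|0⟩ + (-0.2885 - 0.003635i)|1⟩

Rx(3.727) = [[cos(θ/2), −i·sin(θ/2)], [−i·sin(θ/2), cos(θ/2)]]; θ = 3.727, cos(θ/2) ≈ -0.288542, sin(θ/2) ≈ 0.957467.
With a = amp(|0⟩) = 0.003796 and b = amp(|1⟩) = 1:
new amp(|0⟩) = (-0.288542)·a + (-0.957467i)·b = (-0.001095 - 0.9575i)
new amp(|1⟩) = (-0.957467i)·a + (-0.288542)·b = (-0.2885 - 0.003635i)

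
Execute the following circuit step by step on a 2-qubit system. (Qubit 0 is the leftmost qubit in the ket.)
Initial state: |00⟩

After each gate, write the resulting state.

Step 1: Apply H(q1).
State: 1/√2|00⟩ + 1/√2|01⟩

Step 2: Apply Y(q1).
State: -(1/√2)i|00⟩ + (1/√2)i|01⟩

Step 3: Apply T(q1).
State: -(1/√2)i|00⟩ + (-1/2 + (1/2)i)|01⟩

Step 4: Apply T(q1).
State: -(1/√2)i|00⟩ - 1/√2|01⟩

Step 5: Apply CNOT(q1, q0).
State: -(1/√2)i|00⟩ - 1/√2|11⟩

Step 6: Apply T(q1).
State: -(1/√2)i|00⟩ + (-1/2 - (1/2)i)|11⟩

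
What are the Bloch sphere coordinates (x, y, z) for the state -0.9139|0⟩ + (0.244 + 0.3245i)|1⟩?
(-0.446, -0.5931, 0.6704)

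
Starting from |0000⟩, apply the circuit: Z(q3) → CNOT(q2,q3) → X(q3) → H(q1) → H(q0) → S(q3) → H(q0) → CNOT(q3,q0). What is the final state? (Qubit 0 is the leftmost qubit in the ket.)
(1/√2)i|1001⟩ + (1/√2)i|1101⟩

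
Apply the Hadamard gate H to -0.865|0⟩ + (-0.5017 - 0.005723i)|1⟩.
(-0.9664 - 0.004047i)|0⟩ + (-0.2569 + 0.004047i)|1⟩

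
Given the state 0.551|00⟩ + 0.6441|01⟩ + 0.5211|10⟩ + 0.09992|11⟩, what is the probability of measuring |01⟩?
0.4149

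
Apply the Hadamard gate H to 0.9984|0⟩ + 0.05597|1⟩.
0.7456|0⟩ + 0.6664|1⟩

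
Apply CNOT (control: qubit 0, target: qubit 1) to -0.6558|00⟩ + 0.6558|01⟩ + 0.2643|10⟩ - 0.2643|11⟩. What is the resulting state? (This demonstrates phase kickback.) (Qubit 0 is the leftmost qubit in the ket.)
-0.6558|00⟩ + 0.6558|01⟩ - 0.2643|10⟩ + 0.2643|11⟩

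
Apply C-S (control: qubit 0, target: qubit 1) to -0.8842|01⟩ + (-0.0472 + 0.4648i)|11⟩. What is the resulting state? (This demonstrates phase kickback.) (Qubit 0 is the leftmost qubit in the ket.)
-0.8842|01⟩ + (-0.4648 - 0.0472i)|11⟩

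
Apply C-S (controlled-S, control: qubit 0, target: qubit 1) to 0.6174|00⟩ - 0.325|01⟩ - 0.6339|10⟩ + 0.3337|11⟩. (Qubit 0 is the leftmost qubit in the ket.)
0.6174|00⟩ - 0.325|01⟩ - 0.6339|10⟩ + 0.3337i|11⟩

C-S leaves the control-|0⟩ kets |00⟩, |01⟩ unchanged and applies S to qubit 1 on the control-|1⟩ pair (|10⟩, |11⟩).
S = [[1, 0], [0, i]].
With a = amp(|10⟩) = -0.6339 and b = amp(|11⟩) = 0.3337:
new amp(|10⟩) = (1)·a = -0.6339
new amp(|11⟩) = (i)·b = 0.3337i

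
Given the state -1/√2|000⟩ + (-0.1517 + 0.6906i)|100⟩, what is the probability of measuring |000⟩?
1/2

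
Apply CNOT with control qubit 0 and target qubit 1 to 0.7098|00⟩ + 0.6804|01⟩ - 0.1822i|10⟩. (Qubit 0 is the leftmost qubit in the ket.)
0.7098|00⟩ + 0.6804|01⟩ - 0.1822i|11⟩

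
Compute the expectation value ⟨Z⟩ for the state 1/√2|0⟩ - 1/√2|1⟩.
0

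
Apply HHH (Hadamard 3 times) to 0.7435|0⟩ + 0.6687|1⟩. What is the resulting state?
0.9986|0⟩ + 0.05289|1⟩

H² = I, so H^3 = H: a single Hadamard. With (a, b) = (0.7435, 0.6687), H gives ((a + b)/√2, (a − b)/√2) = (0.9986, 0.05289).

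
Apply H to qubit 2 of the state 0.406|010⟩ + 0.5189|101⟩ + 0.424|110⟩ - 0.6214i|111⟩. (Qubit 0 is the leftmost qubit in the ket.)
0.2871|010⟩ + 0.2871|011⟩ + 0.3669|100⟩ - 0.3669|101⟩ + (0.2998 - 0.4394i)|110⟩ + (0.2998 + 0.4394i)|111⟩

H on qubit 2 mixes each pair of kets that differ only in qubit 2: amplitudes (a, b) of (|…0…⟩, |…1…⟩) become ((a + b)/√2, (a − b)/√2). Kets absent from the input have amplitude 0.
(|010⟩, |011⟩): (a, b) = (0.406, 0) → (0.2871, 0.2871)
(|100⟩, |101⟩): (a, b) = (0, 0.5189) → (0.3669, -0.3669)
(|110⟩, |111⟩): (a, b) = (0.424, -0.6214i) → ((0.2998 - 0.4394i), (0.2998 + 0.4394i))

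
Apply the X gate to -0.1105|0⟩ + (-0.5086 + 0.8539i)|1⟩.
(-0.5086 + 0.8539i)|0⟩ - 0.1105|1⟩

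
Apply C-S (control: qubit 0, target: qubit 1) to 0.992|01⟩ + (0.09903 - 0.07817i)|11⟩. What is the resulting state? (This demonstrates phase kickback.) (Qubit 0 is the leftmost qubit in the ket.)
0.992|01⟩ + (0.07817 + 0.09903i)|11⟩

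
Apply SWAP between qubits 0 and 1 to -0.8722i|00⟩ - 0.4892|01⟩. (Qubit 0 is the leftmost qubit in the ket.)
-0.8722i|00⟩ - 0.4892|10⟩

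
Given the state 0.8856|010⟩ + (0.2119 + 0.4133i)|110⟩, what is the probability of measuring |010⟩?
0.7843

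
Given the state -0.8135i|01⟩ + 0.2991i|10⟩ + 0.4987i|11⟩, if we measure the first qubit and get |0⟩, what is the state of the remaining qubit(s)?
-i|1⟩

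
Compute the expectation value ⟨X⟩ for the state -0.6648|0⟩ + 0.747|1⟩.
-0.9932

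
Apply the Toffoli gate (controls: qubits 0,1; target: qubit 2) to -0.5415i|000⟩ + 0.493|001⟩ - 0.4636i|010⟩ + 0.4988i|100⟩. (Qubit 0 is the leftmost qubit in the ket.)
-0.5415i|000⟩ + 0.493|001⟩ - 0.4636i|010⟩ + 0.4988i|100⟩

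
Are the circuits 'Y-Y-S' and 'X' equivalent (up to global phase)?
No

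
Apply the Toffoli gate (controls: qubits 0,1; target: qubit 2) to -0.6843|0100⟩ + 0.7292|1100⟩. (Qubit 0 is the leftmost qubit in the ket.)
-0.6843|0100⟩ + 0.7292|1110⟩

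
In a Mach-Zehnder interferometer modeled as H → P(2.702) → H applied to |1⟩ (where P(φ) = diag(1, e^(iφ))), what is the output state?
(0.9525 - 0.2128i)|0⟩ + (0.04754 + 0.2128i)|1⟩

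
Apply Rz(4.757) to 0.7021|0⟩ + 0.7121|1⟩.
(-0.5074 - 0.4853i)|0⟩ + (-0.5146 + 0.4922i)|1⟩

Rz(4.757) = [[e^(−iθ/2), 0], [0, e^(iθ/2)]] with e^(±iθ/2) = cos(θ/2) ± i·sin(θ/2); θ = 4.757, cos(θ/2) ≈ -0.722702, sin(θ/2) ≈ 0.69116.
With a = amp(|0⟩) = 0.7021 and b = amp(|1⟩) = 0.7121:
new amp(|0⟩) = (-0.722702 - 0.69116i)·a = (-0.5074 - 0.4853i)
new amp(|1⟩) = (-0.722702 + 0.69116i)·b = (-0.5146 + 0.4922i)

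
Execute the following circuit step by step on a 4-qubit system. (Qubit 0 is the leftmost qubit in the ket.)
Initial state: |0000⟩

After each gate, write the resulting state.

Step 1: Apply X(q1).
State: |0100⟩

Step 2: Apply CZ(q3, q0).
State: |0100⟩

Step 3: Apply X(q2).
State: |0110⟩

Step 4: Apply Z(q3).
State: |0110⟩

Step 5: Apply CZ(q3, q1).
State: |0110⟩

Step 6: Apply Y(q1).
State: -i|0010⟩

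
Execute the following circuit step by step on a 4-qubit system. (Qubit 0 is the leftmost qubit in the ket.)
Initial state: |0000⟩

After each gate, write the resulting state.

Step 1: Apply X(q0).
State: |1000⟩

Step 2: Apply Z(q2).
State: |1000⟩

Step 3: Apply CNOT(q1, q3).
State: |1000⟩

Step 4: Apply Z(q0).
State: -|1000⟩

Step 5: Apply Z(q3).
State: -|1000⟩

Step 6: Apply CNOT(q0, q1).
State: -|1100⟩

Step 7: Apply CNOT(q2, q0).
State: -|1100⟩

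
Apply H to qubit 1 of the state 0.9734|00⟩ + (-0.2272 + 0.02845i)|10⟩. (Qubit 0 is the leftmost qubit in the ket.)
0.6883|00⟩ + 0.6883|01⟩ + (-0.1607 + 0.02012i)|10⟩ + (-0.1607 + 0.02012i)|11⟩

H on qubit 1 mixes each pair of kets that differ only in qubit 1: amplitudes (a, b) of (|…0…⟩, |…1…⟩) become ((a + b)/√2, (a − b)/√2). Kets absent from the input have amplitude 0.
(|00⟩, |01⟩): (a, b) = (0.9734, 0) → (0.6883, 0.6883)
(|10⟩, |11⟩): (a, b) = ((-0.2272 + 0.02845i), 0) → ((-0.1607 + 0.02012i), (-0.1607 + 0.02012i))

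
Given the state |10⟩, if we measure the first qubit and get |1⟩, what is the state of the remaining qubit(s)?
|0⟩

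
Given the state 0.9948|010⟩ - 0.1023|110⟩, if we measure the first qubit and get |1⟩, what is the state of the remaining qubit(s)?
-|10⟩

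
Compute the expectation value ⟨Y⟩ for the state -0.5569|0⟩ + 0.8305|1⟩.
0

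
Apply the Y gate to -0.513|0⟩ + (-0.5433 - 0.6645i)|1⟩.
(-0.6645 + 0.5433i)|0⟩ - 0.513i|1⟩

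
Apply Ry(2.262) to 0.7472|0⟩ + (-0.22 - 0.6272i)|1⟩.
(0.5172 + 0.5675i)|0⟩ + (0.5824 - 0.267i)|1⟩

Ry(2.262) = [[cos(θ/2), −sin(θ/2)], [sin(θ/2), cos(θ/2)]]; θ = 2.262, cos(θ/2) ≈ 0.425755, sin(θ/2) ≈ 0.904838.
With a = amp(|0⟩) = 0.7472 and b = amp(|1⟩) = (-0.22 - 0.6272i):
new amp(|0⟩) = (0.425755)·a + (-0.904838)·b = (0.5172 + 0.5675i)
new amp(|1⟩) = (0.904838)·a + (0.425755)·b = (0.5824 - 0.267i)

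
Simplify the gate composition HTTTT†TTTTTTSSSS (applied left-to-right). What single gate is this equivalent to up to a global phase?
H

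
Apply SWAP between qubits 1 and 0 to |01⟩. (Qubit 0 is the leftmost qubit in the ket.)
|10⟩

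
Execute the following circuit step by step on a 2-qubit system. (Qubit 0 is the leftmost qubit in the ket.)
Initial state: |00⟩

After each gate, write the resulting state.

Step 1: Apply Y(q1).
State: i|01⟩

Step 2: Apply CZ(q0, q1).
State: i|01⟩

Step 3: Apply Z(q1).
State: -i|01⟩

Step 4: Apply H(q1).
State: -(1/√2)i|00⟩ + (1/√2)i|01⟩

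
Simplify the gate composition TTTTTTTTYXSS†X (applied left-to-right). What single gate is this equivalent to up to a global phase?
Y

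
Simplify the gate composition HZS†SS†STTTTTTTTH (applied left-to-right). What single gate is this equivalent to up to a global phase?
X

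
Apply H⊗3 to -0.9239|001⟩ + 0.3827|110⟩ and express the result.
-0.1913|000⟩ + 0.462|001⟩ - 0.462|010⟩ + 0.1913|011⟩ - 0.462|100⟩ + 0.1913|101⟩ - 0.1913|110⟩ + 0.462|111⟩

H⊗3 gives amp(|y⟩) = (1/2√2) Σ_x (−1)^(x·y) amp(|x⟩), where x·y is the number of positions in which both x and y have a 1.
|000⟩: (-0.9239 + 0.3827)/(2√2) = -0.1913
|001⟩: (0.9239 + 0.3827)/(2√2) = 0.462
|010⟩: (-0.9239 - 0.3827)/(2√2) = -0.462
|011⟩: (0.9239 - 0.3827)/(2√2) = 0.1913
|100⟩: (-0.9239 - 0.3827)/(2√2) = -0.462
|101⟩: (0.9239 - 0.3827)/(2√2) = 0.1913
|110⟩: (-0.9239 + 0.3827)/(2√2) = -0.1913
|111⟩: (0.9239 + 0.3827)/(2√2) = 0.462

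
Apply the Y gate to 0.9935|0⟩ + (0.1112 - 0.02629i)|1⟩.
(-0.02629 - 0.1112i)|0⟩ + 0.9935i|1⟩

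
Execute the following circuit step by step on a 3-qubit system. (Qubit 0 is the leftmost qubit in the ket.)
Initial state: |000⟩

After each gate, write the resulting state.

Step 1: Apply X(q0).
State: |100⟩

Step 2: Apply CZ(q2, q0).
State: |100⟩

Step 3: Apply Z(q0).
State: -|100⟩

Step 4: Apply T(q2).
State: -|100⟩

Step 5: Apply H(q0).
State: -1/√2|000⟩ + 1/√2|100⟩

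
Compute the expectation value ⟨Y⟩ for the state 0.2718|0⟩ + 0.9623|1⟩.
0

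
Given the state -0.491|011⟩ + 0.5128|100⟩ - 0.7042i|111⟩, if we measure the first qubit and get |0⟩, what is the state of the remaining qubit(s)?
-|11⟩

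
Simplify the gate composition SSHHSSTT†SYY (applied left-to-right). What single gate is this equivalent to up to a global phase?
S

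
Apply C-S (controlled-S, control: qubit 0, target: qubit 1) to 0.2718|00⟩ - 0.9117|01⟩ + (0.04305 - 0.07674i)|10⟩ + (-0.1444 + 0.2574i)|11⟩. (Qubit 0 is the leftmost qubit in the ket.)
0.2718|00⟩ - 0.9117|01⟩ + (0.04305 - 0.07674i)|10⟩ + (-0.2574 - 0.1444i)|11⟩

C-S leaves the control-|0⟩ kets |00⟩, |01⟩ unchanged and applies S to qubit 1 on the control-|1⟩ pair (|10⟩, |11⟩).
S = [[1, 0], [0, i]].
With a = amp(|10⟩) = (0.04305 - 0.07674i) and b = amp(|11⟩) = (-0.1444 + 0.2574i):
new amp(|10⟩) = (1)·a = (0.04305 - 0.07674i)
new amp(|11⟩) = (i)·b = (-0.2574 - 0.1444i)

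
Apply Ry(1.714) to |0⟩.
0.6547|0⟩ + 0.7559|1⟩

Ry(1.714) = [[cos(θ/2), −sin(θ/2)], [sin(θ/2), cos(θ/2)]]; θ = 1.714, cos(θ/2) ≈ 0.654708, sin(θ/2) ≈ 0.755882.
With a = amp(|0⟩) = 1 and b = amp(|1⟩) = 0:
new amp(|0⟩) = (0.654708)·a + (-0.755882)·b = 0.6547
new amp(|1⟩) = (0.755882)·a + (0.654708)·b = 0.7559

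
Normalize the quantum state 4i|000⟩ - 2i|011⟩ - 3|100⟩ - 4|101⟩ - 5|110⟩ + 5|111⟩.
0.4104i|000⟩ - 0.2052i|011⟩ - 0.3078|100⟩ - 0.4104|101⟩ - 0.513|110⟩ + 0.513|111⟩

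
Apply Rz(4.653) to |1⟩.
(-0.6858 + 0.7278i)|1⟩

Rz(4.653) = [[e^(−iθ/2), 0], [0, e^(iθ/2)]] with e^(±iθ/2) = cos(θ/2) ± i·sin(θ/2); θ = 4.653, cos(θ/2) ≈ -0.685801, sin(θ/2) ≈ 0.727789.
With a = amp(|0⟩) = 0 and b = amp(|1⟩) = 1:
new amp(|0⟩) = (-0.685801 - 0.727789i)·a = 0
new amp(|1⟩) = (-0.685801 + 0.727789i)·b = (-0.6858 + 0.7278i)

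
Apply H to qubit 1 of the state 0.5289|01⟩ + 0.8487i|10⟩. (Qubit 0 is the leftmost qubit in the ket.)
0.374|00⟩ - 0.374|01⟩ + 0.6001i|10⟩ + 0.6001i|11⟩

H on qubit 1 mixes each pair of kets that differ only in qubit 1: amplitudes (a, b) of (|…0…⟩, |…1…⟩) become ((a + b)/√2, (a − b)/√2). Kets absent from the input have amplitude 0.
(|00⟩, |01⟩): (a, b) = (0, 0.5289) → (0.374, -0.374)
(|10⟩, |11⟩): (a, b) = (0.8487i, 0) → (0.6001i, 0.6001i)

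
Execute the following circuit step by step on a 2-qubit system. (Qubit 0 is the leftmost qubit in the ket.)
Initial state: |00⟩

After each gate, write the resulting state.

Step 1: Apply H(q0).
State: 1/√2|00⟩ + 1/√2|10⟩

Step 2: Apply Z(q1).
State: 1/√2|00⟩ + 1/√2|10⟩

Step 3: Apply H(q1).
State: 1/2|00⟩ + 1/2|01⟩ + 1/2|10⟩ + 1/2|11⟩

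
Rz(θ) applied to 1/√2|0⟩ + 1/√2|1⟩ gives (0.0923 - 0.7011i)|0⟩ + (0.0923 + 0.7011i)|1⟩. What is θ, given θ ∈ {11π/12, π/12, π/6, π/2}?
11π/12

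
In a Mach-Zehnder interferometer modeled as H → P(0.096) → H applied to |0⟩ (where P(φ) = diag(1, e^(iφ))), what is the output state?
(0.9977 + 0.04793i)|0⟩ + (0.002302 - 0.04793i)|1⟩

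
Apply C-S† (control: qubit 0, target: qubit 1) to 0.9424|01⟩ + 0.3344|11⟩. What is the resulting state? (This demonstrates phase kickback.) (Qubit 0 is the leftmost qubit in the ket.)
0.9424|01⟩ - 0.3344i|11⟩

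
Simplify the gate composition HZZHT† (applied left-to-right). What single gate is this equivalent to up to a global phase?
T†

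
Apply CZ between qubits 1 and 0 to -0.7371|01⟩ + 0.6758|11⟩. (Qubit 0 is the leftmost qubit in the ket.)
-0.7371|01⟩ - 0.6758|11⟩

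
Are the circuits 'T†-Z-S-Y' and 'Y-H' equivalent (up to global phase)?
No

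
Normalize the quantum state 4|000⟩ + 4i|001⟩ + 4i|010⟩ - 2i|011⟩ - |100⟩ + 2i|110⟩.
0.5298|000⟩ + 0.5298i|001⟩ + 0.5298i|010⟩ - 0.2649i|011⟩ - 0.1325|100⟩ + 0.2649i|110⟩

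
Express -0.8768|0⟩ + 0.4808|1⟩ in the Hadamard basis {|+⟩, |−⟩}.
-0.28|+⟩ - 0.96|−⟩

With |ψ⟩ = α|0⟩ + β|1⟩, the Hadamard-basis coefficients are ⟨+|ψ⟩ = (α + β)/√2 and ⟨−|ψ⟩ = (α − β)/√2.
Here α = -0.8768, β = 0.4808: (α + β)/√2 = -0.28, (α − β)/√2 = -0.96.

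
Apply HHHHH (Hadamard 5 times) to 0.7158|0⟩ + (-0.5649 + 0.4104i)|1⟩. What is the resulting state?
(0.1067 + 0.2902i)|0⟩ + (0.9056 - 0.2902i)|1⟩

H² = I, so H^5 = H: a single Hadamard. With (a, b) = (0.7158, (-0.5649 + 0.4104i)), H gives ((a + b)/√2, (a − b)/√2) = ((0.1067 + 0.2902i), (0.9056 - 0.2902i)).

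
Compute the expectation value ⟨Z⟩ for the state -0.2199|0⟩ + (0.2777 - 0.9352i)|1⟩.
-0.9034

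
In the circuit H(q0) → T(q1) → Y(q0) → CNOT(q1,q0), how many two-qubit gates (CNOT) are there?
1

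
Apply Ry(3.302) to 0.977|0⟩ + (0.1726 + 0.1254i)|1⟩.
(-0.2503 - 0.125i)|0⟩ + (0.96 - 0.01005i)|1⟩

Ry(3.302) = [[cos(θ/2), −sin(θ/2)], [sin(θ/2), cos(θ/2)]]; θ = 3.302, cos(θ/2) ≈ -0.0801177, sin(θ/2) ≈ 0.996785.
With a = amp(|0⟩) = 0.977 and b = amp(|1⟩) = (0.1726 + 0.1254i):
new amp(|0⟩) = (-0.0801177)·a + (-0.996785)·b = (-0.2503 - 0.125i)
new amp(|1⟩) = (0.996785)·a + (-0.0801177)·b = (0.96 - 0.01005i)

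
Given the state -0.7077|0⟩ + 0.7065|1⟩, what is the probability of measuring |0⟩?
0.5008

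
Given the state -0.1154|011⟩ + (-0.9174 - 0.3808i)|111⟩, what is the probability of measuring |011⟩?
0.01332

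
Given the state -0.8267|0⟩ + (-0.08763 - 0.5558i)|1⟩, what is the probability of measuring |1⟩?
0.3166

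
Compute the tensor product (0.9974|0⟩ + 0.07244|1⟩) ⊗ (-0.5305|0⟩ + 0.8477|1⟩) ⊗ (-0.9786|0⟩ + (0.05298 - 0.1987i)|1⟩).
0.5178|000⟩ + (-0.02803 + 0.1051i)|001⟩ - 0.8274|010⟩ + (0.04479 - 0.168i)|011⟩ + 0.03761|100⟩ + (-0.002036 + 0.007636i)|101⟩ - 0.06009|110⟩ + (0.003253 - 0.0122i)|111⟩

amp(|b₁b₂…⟩) = product of the factor amplitudes for bits b₁, b₂, …; only kets whose every factor amplitude is nonzero survive.
|000⟩: (0.9974)(-0.5305)(-0.9786) = 0.5178
|001⟩: (0.9974)(-0.5305)(0.05298 - 0.1987i) = (-0.02803 + 0.1051i)
|010⟩: (0.9974)(0.8477)(-0.9786) = -0.8274
|011⟩: (0.9974)(0.8477)(0.05298 - 0.1987i) = (0.04479 - 0.168i)
|100⟩: (0.07244)(-0.5305)(-0.9786) = 0.03761
|101⟩: (0.07244)(-0.5305)(0.05298 - 0.1987i) = (-0.002036 + 0.007636i)
|110⟩: (0.07244)(0.8477)(-0.9786) = -0.06009
|111⟩: (0.07244)(0.8477)(0.05298 - 0.1987i) = (0.003253 - 0.0122i)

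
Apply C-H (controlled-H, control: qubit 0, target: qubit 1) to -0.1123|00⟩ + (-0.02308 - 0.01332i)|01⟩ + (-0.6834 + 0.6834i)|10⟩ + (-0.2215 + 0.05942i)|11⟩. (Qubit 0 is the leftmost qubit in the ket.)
-0.1123|00⟩ + (-0.02308 - 0.01332i)|01⟩ + (-0.6399 + 0.5253i)|10⟩ + (-0.3266 + 0.4412i)|11⟩

C-H leaves the control-|0⟩ kets |00⟩, |01⟩ unchanged and applies H to qubit 1 on the control-|1⟩ pair (|10⟩, |11⟩).
H = [[1/√2, 1/√2], [1/√2, -1/√2]].
With a = amp(|10⟩) = (-0.6834 + 0.6834i) and b = amp(|11⟩) = (-0.2215 + 0.05942i):
new amp(|10⟩) = (1/√2)·a + (1/√2)·b = (-0.6399 + 0.5253i)
new amp(|11⟩) = (1/√2)·a + (-1/√2)·b = (-0.3266 + 0.4412i)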